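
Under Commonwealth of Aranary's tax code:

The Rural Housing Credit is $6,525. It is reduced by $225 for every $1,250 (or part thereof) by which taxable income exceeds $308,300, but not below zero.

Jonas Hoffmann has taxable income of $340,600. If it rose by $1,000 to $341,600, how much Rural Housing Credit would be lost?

$225

At $340,600 — income exceeds $308,300 by $32,300, which is 26 full-or-partial $1,250 increments; reduction = 26 × $225 = $5,850, leaving $675.
At $341,600 — income exceeds $308,300 by $33,300, which is 27 full-or-partial $1,250 increments; reduction = 27 × $225 = $6,075, leaving $450.
Lost: $675 − $450 = $225.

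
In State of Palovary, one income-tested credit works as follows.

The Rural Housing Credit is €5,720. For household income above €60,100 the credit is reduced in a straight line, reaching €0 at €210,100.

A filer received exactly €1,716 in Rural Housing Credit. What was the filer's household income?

€1,716 is 1,716/5,720 of the full €5,720, so 4,004/5,720 of the €150,000 range has been used: income = €60,100 + €150,000 × 4,004/5,720 = €165,100.

€165,100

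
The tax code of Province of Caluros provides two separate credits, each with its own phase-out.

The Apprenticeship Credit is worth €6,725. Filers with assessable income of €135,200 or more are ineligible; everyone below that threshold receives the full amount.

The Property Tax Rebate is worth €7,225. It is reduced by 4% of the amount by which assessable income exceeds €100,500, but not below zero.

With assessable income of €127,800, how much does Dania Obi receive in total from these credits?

Apprenticeship Credit: €127,800 is below the €135,200 cutoff, so the full €6,725 applies.
Property Tax Rebate: 4% of the €27,300 excess over €100,500 is €1,092; credit = €7,225 − €1,092 = €6,133.
Total: €6,725 + €6,133 = €12,858.

€12,858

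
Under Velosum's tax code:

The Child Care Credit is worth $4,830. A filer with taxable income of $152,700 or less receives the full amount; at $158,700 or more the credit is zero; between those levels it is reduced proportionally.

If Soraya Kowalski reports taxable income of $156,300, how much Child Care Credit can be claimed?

Child Care Credit: $156,300 is $3,600 into a $6,000 phase-out range, leaving 2,400/6,000 of the credit: $4,830 × 2,400/6,000 = $1,932.

$1,932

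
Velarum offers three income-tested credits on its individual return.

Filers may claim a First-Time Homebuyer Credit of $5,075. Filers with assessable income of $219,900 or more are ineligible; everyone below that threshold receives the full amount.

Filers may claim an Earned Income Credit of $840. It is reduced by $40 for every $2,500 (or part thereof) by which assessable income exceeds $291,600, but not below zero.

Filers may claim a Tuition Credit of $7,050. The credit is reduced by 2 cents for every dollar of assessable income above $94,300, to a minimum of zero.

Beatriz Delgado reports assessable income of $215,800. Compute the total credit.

First-Time Homebuyer Credit: $215,800 is below the $219,900 cutoff, so the full $5,075 applies.
Earned Income Credit: $215,800 is at or below the $291,600 threshold, so the full $840 applies.
Tuition Credit: 2% of the $121,500 excess over $94,300 is $2,430; credit = $7,050 − $2,430 = $4,620.
Total: $5,075 + $840 + $4,620 = $10,535.

$10,535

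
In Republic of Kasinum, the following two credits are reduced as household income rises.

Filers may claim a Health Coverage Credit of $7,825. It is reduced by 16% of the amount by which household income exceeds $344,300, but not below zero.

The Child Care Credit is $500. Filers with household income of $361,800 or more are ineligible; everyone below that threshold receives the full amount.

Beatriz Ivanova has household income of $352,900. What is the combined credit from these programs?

Health Coverage Credit: 16% of the $8,600 excess over $344,300 is $1,376; credit = $7,825 − $1,376 = $6,449.
Child Care Credit: $352,900 is below the $361,800 cutoff, so the full $500 applies.
Total: $6,449 + $500 = $6,949.

$6,949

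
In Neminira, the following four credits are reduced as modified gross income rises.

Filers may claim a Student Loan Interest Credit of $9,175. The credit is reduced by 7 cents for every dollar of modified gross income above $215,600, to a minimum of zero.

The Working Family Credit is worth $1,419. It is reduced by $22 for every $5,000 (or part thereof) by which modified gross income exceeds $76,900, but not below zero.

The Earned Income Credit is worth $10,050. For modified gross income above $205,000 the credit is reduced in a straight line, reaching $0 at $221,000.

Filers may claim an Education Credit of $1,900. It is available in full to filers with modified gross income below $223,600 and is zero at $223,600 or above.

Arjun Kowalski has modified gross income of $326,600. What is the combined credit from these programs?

Student Loan Interest Credit: 7% of the $111,000 excess over $215,600 is $7,770; credit = $9,175 − $7,770 = $1,405.
Working Family Credit: income exceeds $76,900 by $249,700, which is 50 full-or-partial $5,000 increments; reduction = 50 × $22 = $1,100, leaving $319.
Earned Income Credit: $326,600 is at or above $221,000, so the credit is $0.
Education Credit: $326,600 meets or exceeds the $223,600 cutoff, so the credit is $0.
Total: $1,405 + $319 + $0 + $0 = $1,724.

$1,724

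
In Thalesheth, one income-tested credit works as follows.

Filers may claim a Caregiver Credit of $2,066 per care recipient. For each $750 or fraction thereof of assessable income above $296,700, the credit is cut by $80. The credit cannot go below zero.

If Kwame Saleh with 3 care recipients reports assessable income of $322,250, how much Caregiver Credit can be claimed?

$3,398

Caregiver Credit: base = 3 × $2,066 = $6,198. income exceeds $296,700 by $25,550, which is 35 full-or-partial $750 increments; reduction = 35 × $80 = $2,800, leaving $3,398.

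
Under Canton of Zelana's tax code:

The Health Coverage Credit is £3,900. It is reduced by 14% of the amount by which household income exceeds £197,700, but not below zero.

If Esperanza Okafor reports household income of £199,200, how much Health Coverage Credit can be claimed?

£3,690

Health Coverage Credit: 14% of the £1,500 excess over £197,700 is £210; credit = £3,900 − £210 = £3,690.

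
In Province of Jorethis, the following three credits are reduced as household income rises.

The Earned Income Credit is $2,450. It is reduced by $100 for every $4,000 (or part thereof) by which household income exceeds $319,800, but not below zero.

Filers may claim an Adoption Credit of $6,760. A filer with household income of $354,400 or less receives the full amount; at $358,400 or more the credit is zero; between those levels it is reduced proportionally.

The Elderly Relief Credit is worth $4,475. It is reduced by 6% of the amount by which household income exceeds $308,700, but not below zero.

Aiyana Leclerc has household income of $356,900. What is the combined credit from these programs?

Earned Income Credit: income exceeds $319,800 by $37,100, which is 10 full-or-partial $4,000 increments; reduction = 10 × $100 = $1,000, leaving $1,450.
Adoption Credit: $356,900 is $2,500 into a $4,000 phase-out range, leaving 1,500/4,000 of the credit: $6,760 × 1,500/4,000 = $2,535.
Elderly Relief Credit: 6% of the $48,200 excess over $308,700 is $2,892; credit = $4,475 − $2,892 = $1,583.
Total: $1,450 + $2,535 + $1,583 = $5,568.

$5,568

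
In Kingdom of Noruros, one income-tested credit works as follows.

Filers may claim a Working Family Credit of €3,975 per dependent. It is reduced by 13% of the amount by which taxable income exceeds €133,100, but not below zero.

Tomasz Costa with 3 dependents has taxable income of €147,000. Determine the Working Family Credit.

€10,118

Working Family Credit: base = 3 × €3,975 = €11,925. 13% of the €13,900 excess over €133,100 is €1,807; credit = €11,925 − €1,807 = €10,118.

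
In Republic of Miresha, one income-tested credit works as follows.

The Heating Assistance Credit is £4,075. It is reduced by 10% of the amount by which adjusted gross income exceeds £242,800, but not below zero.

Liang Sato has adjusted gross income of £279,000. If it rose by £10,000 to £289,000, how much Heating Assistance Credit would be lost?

At £279,000 — 10% of the £36,200 excess over £242,800 is £3,620; credit = £4,075 − £3,620 = £455.
At £289,000 — 10% of the £46,200 excess over £242,800 is £4,620 ≥ base, so the credit is £0.
Lost: £455 − £0 = £455.

£455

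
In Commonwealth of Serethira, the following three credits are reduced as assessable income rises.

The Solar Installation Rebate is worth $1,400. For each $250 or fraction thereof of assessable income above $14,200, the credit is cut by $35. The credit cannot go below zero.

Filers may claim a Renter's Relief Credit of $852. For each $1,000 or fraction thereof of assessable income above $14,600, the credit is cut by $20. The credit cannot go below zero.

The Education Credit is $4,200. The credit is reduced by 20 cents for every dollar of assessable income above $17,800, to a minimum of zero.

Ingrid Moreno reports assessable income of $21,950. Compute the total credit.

Solar Installation Rebate: income exceeds $14,200 by $7,750, which is 31 full-or-partial $250 increments; reduction = 31 × $35 = $1,085, leaving $315.
Renter's Relief Credit: income exceeds $14,600 by $7,350, which is 8 full-or-partial $1,000 increments; reduction = 8 × $20 = $160, leaving $692.
Education Credit: 20% of the $4,150 excess over $17,800 is $830; credit = $4,200 − $830 = $3,370.
Total: $315 + $692 + $3,370 = $4,377.

$4,377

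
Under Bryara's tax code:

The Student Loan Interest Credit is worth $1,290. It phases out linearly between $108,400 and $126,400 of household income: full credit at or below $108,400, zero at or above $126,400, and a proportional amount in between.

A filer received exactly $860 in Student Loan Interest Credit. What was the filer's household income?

$114,400

$860 is 860/1,290 of the full $1,290, so 430/1,290 of the $18,000 range has been used: income = $108,400 + $18,000 × 430/1,290 = $114,400.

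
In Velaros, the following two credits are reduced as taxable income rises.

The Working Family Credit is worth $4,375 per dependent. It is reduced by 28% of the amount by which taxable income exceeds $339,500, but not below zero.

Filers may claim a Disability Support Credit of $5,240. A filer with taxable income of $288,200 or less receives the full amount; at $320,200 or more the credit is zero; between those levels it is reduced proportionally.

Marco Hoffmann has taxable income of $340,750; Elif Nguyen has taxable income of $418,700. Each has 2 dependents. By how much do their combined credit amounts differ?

Marco ($340,750): Working Family Credit: base = 2 × $4,375 = $8,750. 28% of the $1,250 excess over $339,500 is $350; credit = $8,750 − $350 = $8,400. Disability Support Credit: $340,750 is at or above $320,200, so the credit is $0. total $8,400 + $0 = $8,400
Elif ($418,700): Working Family Credit: base = 2 × $4,375 = $8,750. 28% of the $79,200 excess over $339,500 is $22,176 ≥ base, so the credit is $0. Disability Support Credit: $418,700 is at or above $320,200, so the credit is $0. total $0 + $0 = $0
Difference: |$8,400 − $0| = $8,400.

$8,400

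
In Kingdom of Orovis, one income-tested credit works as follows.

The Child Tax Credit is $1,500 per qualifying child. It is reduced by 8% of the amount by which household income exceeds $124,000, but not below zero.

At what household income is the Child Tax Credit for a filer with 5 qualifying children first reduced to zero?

Full credit = 5 × $1,500 = $7,500.
The credit falls by 8% of each dollar above $124,000, so it reaches zero when the excess is $7,500 / 8% = $93,750: income = $124,000 + $93,750 = $217,750.

$217,750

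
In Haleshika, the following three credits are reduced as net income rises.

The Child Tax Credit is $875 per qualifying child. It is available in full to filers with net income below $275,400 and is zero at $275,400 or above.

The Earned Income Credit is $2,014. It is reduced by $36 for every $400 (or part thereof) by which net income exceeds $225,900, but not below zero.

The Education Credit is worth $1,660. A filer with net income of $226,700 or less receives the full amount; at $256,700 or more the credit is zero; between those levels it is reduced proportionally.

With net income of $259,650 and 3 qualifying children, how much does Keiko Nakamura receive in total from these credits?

Child Tax Credit: base = 3 × $875 = $2,625. $259,650 is below the $275,400 cutoff, so the full $2,625 applies.
Earned Income Credit: income exceeds $225,900 by $33,750 → 85 increments × $36 = $3,060 ≥ base, so the credit is $0.
Education Credit: $259,650 is at or above $256,700, so the credit is $0.
Total: $2,625 + $0 + $0 = $2,625.

$2,625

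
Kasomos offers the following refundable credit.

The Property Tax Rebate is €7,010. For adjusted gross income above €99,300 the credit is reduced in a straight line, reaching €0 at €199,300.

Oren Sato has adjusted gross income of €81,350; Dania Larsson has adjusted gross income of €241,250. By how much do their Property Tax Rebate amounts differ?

Oren (€81,350): Property Tax Rebate: €81,350 is at or below the €99,300 threshold, so the full €7,010 applies.
Dania (€241,250): Property Tax Rebate: €241,250 is at or above €199,300, so the credit is €0.
Difference: |€7,010 − €0| = €7,010.

€7,010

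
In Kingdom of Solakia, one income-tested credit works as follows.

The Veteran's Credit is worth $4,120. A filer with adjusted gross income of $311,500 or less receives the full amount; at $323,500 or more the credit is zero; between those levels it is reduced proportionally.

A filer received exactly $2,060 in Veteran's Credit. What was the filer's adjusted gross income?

$317,500

$2,060 is 2,060/4,120 of the full $4,120, so 2,060/4,120 of the $12,000 range has been used: income = $311,500 + $12,000 × 2,060/4,120 = $317,500.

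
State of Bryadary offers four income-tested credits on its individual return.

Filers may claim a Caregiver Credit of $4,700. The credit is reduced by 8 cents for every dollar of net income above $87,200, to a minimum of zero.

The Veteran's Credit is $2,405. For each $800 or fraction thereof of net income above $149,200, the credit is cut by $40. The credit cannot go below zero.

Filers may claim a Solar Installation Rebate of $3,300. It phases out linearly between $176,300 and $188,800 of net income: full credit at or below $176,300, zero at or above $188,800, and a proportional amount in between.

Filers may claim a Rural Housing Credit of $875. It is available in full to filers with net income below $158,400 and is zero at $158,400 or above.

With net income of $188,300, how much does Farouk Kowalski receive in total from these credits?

$577

Caregiver Credit: 8% of the $101,100 excess over $87,200 is $8,088 ≥ base, so the credit is $0.
Veteran's Credit: income exceeds $149,200 by $39,100, which is 49 full-or-partial $800 increments; reduction = 49 × $40 = $1,960, leaving $445.
Solar Installation Rebate: $188,300 is $12,000 into a $12,500 phase-out range, leaving 500/12,500 of the credit: $3,300 × 500/12,500 = $132.
Rural Housing Credit: $188,300 meets or exceeds the $158,400 cutoff, so the credit is $0.
Total: $0 + $445 + $132 + $0 = $577.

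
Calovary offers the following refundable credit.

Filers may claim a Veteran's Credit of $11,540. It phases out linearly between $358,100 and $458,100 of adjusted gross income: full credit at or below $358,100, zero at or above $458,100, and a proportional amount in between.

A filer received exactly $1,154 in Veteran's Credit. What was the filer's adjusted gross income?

$1,154 is 1,154/11,540 of the full $11,540, so 10,386/11,540 of the $100,000 range has been used: income = $358,100 + $100,000 × 10,386/11,540 = $448,100.

$448,100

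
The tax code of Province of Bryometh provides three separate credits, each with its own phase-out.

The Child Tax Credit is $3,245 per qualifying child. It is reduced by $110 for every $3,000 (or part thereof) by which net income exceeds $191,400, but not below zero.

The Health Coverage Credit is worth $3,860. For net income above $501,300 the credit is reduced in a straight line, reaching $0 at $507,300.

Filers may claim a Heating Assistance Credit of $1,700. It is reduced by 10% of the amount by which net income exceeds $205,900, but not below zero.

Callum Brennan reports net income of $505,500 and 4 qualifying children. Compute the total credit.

$2,588

Child Tax Credit: base = 4 × $3,245 = $12,980. income exceeds $191,400 by $314,100, which is 105 full-or-partial $3,000 increments; reduction = 105 × $110 = $11,550, leaving $1,430.
Health Coverage Credit: $505,500 is $4,200 into a $6,000 phase-out range, leaving 1,800/6,000 of the credit: $3,860 × 1,800/6,000 = $1,158.
Heating Assistance Credit: 10% of the $299,600 excess over $205,900 is $29,960 ≥ base, so the credit is $0.
Total: $1,430 + $1,158 + $0 = $2,588.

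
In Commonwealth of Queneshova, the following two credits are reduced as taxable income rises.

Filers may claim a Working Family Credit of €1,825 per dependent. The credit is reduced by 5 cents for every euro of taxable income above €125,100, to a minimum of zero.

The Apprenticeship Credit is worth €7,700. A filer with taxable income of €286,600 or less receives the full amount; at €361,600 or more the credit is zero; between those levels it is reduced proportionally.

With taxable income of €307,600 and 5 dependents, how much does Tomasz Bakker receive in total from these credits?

Working Family Credit: base = 5 × €1,825 = €9,125. 5% of the €182,500 excess over €125,100 is €9,125 ≥ base, so the credit is €0.
Apprenticeship Credit: €307,600 is €21,000 into a €75,000 phase-out range, leaving 54,000/75,000 of the credit: €7,700 × 54,000/75,000 = €5,544.
Total: €0 + €5,544 = €5,544.

€5,544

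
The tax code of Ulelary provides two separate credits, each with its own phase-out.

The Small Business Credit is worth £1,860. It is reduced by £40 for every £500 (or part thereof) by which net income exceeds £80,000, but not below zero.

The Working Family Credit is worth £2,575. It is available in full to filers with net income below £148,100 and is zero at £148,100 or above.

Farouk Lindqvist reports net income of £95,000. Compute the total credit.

Small Business Credit: income exceeds £80,000 by £15,000, which is 30 full-or-partial £500 increments; reduction = 30 × £40 = £1,200, leaving £660.
Working Family Credit: £95,000 is below the £148,100 cutoff, so the full £2,575 applies.
Total: £660 + £2,575 = £3,235.

£3,235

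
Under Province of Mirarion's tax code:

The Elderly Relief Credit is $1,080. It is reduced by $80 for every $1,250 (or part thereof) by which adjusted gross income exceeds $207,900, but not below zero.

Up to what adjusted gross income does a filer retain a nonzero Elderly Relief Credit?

After 13 increments the reduction is 13 × $80 = $1,040, leaving $40; one more increment wipes it out. Increment 13 ends at excess 13 × $1,250 = $16,250, so the highest qualifying income is $207,900 + $16,250 = $224,150.

$224,150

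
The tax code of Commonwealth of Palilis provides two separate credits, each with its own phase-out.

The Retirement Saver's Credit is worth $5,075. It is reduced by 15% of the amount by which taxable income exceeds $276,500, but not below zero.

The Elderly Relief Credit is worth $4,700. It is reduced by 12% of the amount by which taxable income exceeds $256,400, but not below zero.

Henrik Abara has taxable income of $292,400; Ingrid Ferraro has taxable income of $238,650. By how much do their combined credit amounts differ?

$6,705

Henrik ($292,400): Retirement Saver's Credit: 15% of the $15,900 excess over $276,500 is $2,385; credit = $5,075 − $2,385 = $2,690. Elderly Relief Credit: 12% of the $36,000 excess over $256,400 is $4,320; credit = $4,700 − $4,320 = $380. total $2,690 + $380 = $3,070
Ingrid ($238,650): Retirement Saver's Credit: $238,650 is at or below the $276,500 threshold, so the full $5,075 applies. Elderly Relief Credit: $238,650 is at or below the $256,400 threshold, so the full $4,700 applies. total $5,075 + $4,700 = $9,775
Difference: |$3,070 − $9,775| = $6,705.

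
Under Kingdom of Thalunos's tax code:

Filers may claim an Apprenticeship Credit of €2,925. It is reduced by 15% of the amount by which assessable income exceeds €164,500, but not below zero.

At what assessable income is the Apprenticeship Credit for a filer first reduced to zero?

€184,000

The credit falls by 15% of each euro above €164,500, so it reaches zero when the excess is €2,925 / 15% = €19,500: income = €164,500 + €19,500 = €184,000.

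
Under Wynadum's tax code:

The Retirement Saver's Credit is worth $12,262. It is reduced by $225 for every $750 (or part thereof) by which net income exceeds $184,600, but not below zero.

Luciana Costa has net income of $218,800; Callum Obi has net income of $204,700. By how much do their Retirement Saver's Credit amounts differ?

Luciana ($218,800): Retirement Saver's Credit: income exceeds $184,600 by $34,200, which is 46 full-or-partial $750 increments; reduction = 46 × $225 = $10,350, leaving $1,912.
Callum ($204,700): Retirement Saver's Credit: income exceeds $184,600 by $20,100, which is 27 full-or-partial $750 increments; reduction = 27 × $225 = $6,075, leaving $6,187.
Difference: |$1,912 − $6,187| = $4,275.

$4,275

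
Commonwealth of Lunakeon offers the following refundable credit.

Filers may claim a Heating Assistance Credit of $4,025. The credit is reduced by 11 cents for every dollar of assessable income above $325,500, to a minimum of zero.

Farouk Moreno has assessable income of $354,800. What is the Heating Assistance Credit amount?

$802

Heating Assistance Credit: 11% of the $29,300 excess over $325,500 is $3,223; credit = $4,025 − $3,223 = $802.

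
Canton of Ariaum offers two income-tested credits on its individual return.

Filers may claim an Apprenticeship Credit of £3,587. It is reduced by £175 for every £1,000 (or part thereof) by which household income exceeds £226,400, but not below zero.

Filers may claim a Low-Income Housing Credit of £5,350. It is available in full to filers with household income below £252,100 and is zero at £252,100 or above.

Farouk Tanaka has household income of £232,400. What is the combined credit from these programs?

Apprenticeship Credit: income exceeds £226,400 by £6,000, which is 6 full-or-partial £1,000 increments; reduction = 6 × £175 = £1,050, leaving £2,537.
Low-Income Housing Credit: £232,400 is below the £252,100 cutoff, so the full £5,350 applies.
Total: £2,537 + £5,350 = £7,887.

£7,887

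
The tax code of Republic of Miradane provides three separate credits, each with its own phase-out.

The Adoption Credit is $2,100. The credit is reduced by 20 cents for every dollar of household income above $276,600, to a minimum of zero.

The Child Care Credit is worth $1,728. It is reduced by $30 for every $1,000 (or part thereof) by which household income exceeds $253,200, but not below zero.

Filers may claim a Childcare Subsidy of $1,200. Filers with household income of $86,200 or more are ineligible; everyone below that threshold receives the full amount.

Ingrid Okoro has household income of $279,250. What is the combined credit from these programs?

$2,488

Adoption Credit: 20% of the $2,650 excess over $276,600 is $530; credit = $2,100 − $530 = $1,570.
Child Care Credit: income exceeds $253,200 by $26,050, which is 27 full-or-partial $1,000 increments; reduction = 27 × $30 = $810, leaving $918.
Childcare Subsidy: $279,250 meets or exceeds the $86,200 cutoff, so the credit is $0.
Total: $1,570 + $918 + $0 = $2,488.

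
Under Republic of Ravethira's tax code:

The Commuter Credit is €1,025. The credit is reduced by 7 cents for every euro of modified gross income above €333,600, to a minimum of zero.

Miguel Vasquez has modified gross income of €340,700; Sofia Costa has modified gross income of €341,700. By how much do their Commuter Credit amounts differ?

Miguel (€340,700): Commuter Credit: 7% of the €7,100 excess over €333,600 is €497; credit = €1,025 − €497 = €528.
Sofia (€341,700): Commuter Credit: 7% of the €8,100 excess over €333,600 is €567; credit = €1,025 − €567 = €458.
Difference: |€528 − €458| = €70.

€70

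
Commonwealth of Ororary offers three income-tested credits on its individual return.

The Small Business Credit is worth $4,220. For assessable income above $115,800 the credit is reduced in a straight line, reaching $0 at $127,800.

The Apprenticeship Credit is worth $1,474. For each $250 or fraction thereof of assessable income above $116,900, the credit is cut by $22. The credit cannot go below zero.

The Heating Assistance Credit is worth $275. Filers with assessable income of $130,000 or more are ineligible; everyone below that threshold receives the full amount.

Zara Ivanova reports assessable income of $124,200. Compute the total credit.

Small Business Credit: $124,200 is $8,400 into a $12,000 phase-out range, leaving 3,600/12,000 of the credit: $4,220 × 3,600/12,000 = $1,266.
Apprenticeship Credit: income exceeds $116,900 by $7,300, which is 30 full-or-partial $250 increments; reduction = 30 × $22 = $660, leaving $814.
Heating Assistance Credit: $124,200 is below the $130,000 cutoff, so the full $275 applies.
Total: $1,266 + $814 + $275 = $2,355.

$2,355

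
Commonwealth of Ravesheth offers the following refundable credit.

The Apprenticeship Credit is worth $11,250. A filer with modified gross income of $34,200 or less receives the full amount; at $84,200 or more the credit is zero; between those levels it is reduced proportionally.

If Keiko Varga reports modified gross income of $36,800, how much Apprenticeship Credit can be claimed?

Apprenticeship Credit: $36,800 is $2,600 into a $50,000 phase-out range, leaving 47,400/50,000 of the credit: $11,250 × 47,400/50,000 = $10,665.

$10,665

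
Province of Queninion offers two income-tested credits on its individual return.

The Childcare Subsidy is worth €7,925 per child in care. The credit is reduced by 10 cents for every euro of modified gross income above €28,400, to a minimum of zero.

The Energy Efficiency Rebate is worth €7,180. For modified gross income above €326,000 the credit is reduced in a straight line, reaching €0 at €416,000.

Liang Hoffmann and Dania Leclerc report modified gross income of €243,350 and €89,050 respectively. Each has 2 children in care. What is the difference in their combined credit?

€9,785

Liang (€243,350): Childcare Subsidy: base = 2 × €7,925 = €15,850. 10% of the €214,950 excess over €28,400 is €21,495 ≥ base, so the credit is €0. Energy Efficiency Rebate: €243,350 is at or below the €326,000 threshold, so the full €7,180 applies. total €0 + €7,180 = €7,180
Dania (€89,050): Childcare Subsidy: base = 2 × €7,925 = €15,850. 10% of the €60,650 excess over €28,400 is €6,065; credit = €15,850 − €6,065 = €9,785. Energy Efficiency Rebate: €89,050 is at or below the €326,000 threshold, so the full €7,180 applies. total €9,785 + €7,180 = €16,965
Difference: |€7,180 − €16,965| = €9,785.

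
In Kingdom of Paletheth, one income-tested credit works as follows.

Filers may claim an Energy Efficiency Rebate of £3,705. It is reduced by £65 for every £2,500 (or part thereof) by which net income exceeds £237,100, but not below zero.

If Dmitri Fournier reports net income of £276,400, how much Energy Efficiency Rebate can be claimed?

£2,665

Energy Efficiency Rebate: income exceeds £237,100 by £39,300, which is 16 full-or-partial £2,500 increments; reduction = 16 × £65 = £1,040, leaving £2,665.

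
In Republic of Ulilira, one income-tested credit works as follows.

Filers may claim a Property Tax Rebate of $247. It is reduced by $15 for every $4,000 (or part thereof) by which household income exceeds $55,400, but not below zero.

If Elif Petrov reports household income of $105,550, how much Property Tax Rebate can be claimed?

$52

Property Tax Rebate: income exceeds $55,400 by $50,150, which is 13 full-or-partial $4,000 increments; reduction = 13 × $15 = $195, leaving $52.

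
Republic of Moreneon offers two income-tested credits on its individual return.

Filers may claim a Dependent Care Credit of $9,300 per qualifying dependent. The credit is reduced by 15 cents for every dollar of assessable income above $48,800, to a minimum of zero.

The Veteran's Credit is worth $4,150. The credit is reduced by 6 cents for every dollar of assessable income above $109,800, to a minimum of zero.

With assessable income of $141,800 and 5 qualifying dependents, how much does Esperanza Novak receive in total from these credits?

$34,780

Dependent Care Credit: base = 5 × $9,300 = $46,500. 15% of the $93,000 excess over $48,800 is $13,950; credit = $46,500 − $13,950 = $32,550.
Veteran's Credit: 6% of the $32,000 excess over $109,800 is $1,920; credit = $4,150 − $1,920 = $2,230.
Total: $32,550 + $2,230 = $34,780.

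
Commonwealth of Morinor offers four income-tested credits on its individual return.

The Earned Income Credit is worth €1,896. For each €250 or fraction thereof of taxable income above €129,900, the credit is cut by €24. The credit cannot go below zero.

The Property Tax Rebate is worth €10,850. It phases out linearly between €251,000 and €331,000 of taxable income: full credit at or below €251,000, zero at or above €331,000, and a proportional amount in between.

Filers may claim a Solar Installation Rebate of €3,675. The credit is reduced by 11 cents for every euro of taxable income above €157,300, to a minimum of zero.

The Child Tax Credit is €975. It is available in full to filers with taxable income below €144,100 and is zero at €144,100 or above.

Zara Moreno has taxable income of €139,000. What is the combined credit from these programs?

Earned Income Credit: income exceeds €129,900 by €9,100, which is 37 full-or-partial €250 increments; reduction = 37 × €24 = €888, leaving €1,008.
Property Tax Rebate: €139,000 is at or below the €251,000 threshold, so the full €10,850 applies.
Solar Installation Rebate: €139,000 is at or below the €157,300 threshold, so the full €3,675 applies.
Child Tax Credit: €139,000 is below the €144,100 cutoff, so the full €975 applies.
Total: €1,008 + €10,850 + €3,675 + €975 = €16,508.

€16,508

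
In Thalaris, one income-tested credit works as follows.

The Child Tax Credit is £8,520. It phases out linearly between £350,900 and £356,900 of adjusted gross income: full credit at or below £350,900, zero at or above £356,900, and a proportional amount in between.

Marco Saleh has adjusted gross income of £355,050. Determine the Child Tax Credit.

£2,627

Child Tax Credit: £355,050 is £4,150 into a £6,000 phase-out range, leaving 1,850/6,000 of the credit: £8,520 × 1,850/6,000 = £2,627.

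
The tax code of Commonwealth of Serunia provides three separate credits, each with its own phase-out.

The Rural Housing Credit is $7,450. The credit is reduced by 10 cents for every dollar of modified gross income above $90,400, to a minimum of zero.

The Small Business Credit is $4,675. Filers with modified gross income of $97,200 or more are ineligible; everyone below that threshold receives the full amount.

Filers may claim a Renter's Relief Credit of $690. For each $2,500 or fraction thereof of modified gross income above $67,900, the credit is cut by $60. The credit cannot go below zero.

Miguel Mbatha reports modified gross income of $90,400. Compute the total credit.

Rural Housing Credit: $90,400 is at or below the $90,400 threshold, so the full $7,450 applies.
Small Business Credit: $90,400 is below the $97,200 cutoff, so the full $4,675 applies.
Renter's Relief Credit: income exceeds $67,900 by $22,500, which is 9 full-or-partial $2,500 increments; reduction = 9 × $60 = $540, leaving $150.
Total: $7,450 + $4,675 + $150 = $12,275.

$12,275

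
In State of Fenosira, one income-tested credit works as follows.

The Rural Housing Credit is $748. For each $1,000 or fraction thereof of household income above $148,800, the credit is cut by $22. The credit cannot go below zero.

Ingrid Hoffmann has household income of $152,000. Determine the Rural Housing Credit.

Rural Housing Credit: income exceeds $148,800 by $3,200, which is 4 full-or-partial $1,000 increments; reduction = 4 × $22 = $88, leaving $660.

$660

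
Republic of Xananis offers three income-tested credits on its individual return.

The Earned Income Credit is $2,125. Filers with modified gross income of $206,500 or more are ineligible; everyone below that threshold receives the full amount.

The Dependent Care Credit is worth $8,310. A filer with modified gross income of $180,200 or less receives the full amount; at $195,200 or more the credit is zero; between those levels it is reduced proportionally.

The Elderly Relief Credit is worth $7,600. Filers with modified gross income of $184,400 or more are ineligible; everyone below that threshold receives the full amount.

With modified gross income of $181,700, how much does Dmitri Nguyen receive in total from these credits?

Earned Income Credit: $181,700 is below the $206,500 cutoff, so the full $2,125 applies.
Dependent Care Credit: $181,700 is $1,500 into a $15,000 phase-out range, leaving 13,500/15,000 of the credit: $8,310 × 13,500/15,000 = $7,479.
Elderly Relief Credit: $181,700 is below the $184,400 cutoff, so the full $7,600 applies.
Total: $2,125 + $7,479 + $7,600 = $17,204.

$17,204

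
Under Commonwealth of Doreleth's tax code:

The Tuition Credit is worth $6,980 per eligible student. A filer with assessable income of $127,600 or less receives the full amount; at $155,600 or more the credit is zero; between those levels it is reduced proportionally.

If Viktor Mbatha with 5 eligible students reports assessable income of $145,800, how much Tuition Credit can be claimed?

Tuition Credit: base = 5 × $6,980 = $34,900. $145,800 is $18,200 into a $28,000 phase-out range, leaving 9,800/28,000 of the credit: $34,900 × 9,800/28,000 = $12,215.

$12,215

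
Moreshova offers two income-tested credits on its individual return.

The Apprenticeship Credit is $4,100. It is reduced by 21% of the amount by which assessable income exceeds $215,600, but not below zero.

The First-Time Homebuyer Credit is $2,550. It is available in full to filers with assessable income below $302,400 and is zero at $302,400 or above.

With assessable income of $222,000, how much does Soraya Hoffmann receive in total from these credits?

Apprenticeship Credit: 21% of the $6,400 excess over $215,600 is $1,344; credit = $4,100 − $1,344 = $2,756.
First-Time Homebuyer Credit: $222,000 is below the $302,400 cutoff, so the full $2,550 applies.
Total: $2,756 + $2,550 = $5,306.

$5,306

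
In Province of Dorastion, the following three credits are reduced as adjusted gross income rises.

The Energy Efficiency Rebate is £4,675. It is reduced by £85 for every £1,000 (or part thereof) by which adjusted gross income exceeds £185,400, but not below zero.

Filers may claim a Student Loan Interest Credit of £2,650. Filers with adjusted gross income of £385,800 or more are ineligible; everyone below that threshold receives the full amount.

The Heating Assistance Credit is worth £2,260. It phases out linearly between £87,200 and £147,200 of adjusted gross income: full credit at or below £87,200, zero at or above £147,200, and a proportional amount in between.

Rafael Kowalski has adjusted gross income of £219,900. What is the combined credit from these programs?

Energy Efficiency Rebate: income exceeds £185,400 by £34,500, which is 35 full-or-partial £1,000 increments; reduction = 35 × £85 = £2,975, leaving £1,700.
Student Loan Interest Credit: £219,900 is below the £385,800 cutoff, so the full £2,650 applies.
Heating Assistance Credit: £219,900 is at or above £147,200, so the credit is £0.
Total: £1,700 + £2,650 + £0 = £4,350.

£4,350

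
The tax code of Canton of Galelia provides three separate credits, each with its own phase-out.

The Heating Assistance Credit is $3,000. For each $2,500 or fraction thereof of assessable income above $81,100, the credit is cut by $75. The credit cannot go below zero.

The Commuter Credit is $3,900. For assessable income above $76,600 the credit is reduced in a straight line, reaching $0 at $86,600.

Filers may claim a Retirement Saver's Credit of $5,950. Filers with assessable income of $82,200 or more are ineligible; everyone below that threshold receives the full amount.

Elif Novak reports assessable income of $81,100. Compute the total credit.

Heating Assistance Credit: $81,100 is at or below the $81,100 threshold, so the full $3,000 applies.
Commuter Credit: $81,100 is $4,500 into a $10,000 phase-out range, leaving 5,500/10,000 of the credit: $3,900 × 5,500/10,000 = $2,145.
Retirement Saver's Credit: $81,100 is below the $82,200 cutoff, so the full $5,950 applies.
Total: $3,000 + $2,145 + $5,950 = $11,095.

$11,095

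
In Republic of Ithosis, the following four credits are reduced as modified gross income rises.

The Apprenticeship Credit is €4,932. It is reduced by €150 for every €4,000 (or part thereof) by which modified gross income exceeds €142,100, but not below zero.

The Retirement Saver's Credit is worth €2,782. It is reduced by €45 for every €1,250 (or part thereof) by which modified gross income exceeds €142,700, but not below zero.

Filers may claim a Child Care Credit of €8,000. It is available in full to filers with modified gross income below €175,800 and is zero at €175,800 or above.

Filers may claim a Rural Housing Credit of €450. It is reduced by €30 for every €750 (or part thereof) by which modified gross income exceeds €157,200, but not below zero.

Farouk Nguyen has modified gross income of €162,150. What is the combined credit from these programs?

€14,334

Apprenticeship Credit: income exceeds €142,100 by €20,050, which is 6 full-or-partial €4,000 increments; reduction = 6 × €150 = €900, leaving €4,032.
Retirement Saver's Credit: income exceeds €142,700 by €19,450, which is 16 full-or-partial €1,250 increments; reduction = 16 × €45 = €720, leaving €2,062.
Child Care Credit: €162,150 is below the €175,800 cutoff, so the full €8,000 applies.
Rural Housing Credit: income exceeds €157,200 by €4,950, which is 7 full-or-partial €750 increments; reduction = 7 × €30 = €210, leaving €240.
Total: €4,032 + €2,062 + €8,000 + €240 = €14,334.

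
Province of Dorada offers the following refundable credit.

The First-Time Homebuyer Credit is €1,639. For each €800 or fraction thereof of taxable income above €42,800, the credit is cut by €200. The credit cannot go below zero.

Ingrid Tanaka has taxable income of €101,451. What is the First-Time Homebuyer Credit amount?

€0

First-Time Homebuyer Credit: income exceeds €42,800 by €58,651 → 74 increments × €200 = €14,800 ≥ base, so the credit is €0.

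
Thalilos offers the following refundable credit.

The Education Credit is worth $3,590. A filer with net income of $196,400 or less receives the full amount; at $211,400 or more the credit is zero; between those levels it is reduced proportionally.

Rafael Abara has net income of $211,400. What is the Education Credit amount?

Education Credit: $211,400 is at or above $211,400, so the credit is $0.

$0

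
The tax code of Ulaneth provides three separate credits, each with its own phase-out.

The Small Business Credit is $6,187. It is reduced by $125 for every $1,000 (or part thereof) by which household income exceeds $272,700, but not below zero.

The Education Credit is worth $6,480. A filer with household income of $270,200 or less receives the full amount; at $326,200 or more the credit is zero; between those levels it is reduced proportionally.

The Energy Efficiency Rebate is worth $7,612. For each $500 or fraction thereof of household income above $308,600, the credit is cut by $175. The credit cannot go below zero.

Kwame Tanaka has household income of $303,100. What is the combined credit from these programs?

Small Business Credit: income exceeds $272,700 by $30,400, which is 31 full-or-partial $1,000 increments; reduction = 31 × $125 = $3,875, leaving $2,312.
Education Credit: $303,100 is $32,900 into a $56,000 phase-out range, leaving 23,100/56,000 of the credit: $6,480 × 23,100/56,000 = $2,673.
Energy Efficiency Rebate: $303,100 is at or below the $308,600 threshold, so the full $7,612 applies.
Total: $2,312 + $2,673 + $7,612 = $12,597.

$12,597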